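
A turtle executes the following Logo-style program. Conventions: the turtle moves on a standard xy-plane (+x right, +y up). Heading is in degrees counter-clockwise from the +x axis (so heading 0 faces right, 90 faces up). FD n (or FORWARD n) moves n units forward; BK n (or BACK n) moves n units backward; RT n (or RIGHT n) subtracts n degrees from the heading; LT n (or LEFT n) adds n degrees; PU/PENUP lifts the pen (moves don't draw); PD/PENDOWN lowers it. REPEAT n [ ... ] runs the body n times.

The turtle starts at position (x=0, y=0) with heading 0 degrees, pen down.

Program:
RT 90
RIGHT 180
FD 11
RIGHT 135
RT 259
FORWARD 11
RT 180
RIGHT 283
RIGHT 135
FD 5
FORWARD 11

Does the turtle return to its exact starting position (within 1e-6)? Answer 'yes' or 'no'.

Executing turtle program step by step:
Start: pos=(0,0), heading=0, pen down
RT 90: heading 0 -> 270
RT 180: heading 270 -> 90
FD 11: (0,0) -> (0,11) [heading=90, draw]
RT 135: heading 90 -> 315
RT 259: heading 315 -> 56
FD 11: (0,11) -> (6.151,20.119) [heading=56, draw]
RT 180: heading 56 -> 236
RT 283: heading 236 -> 313
RT 135: heading 313 -> 178
FD 5: (6.151,20.119) -> (1.154,20.294) [heading=178, draw]
FD 11: (1.154,20.294) -> (-9.839,20.678) [heading=178, draw]
Final: pos=(-9.839,20.678), heading=178, 4 segment(s) drawn

Start position: (0, 0)
Final position: (-9.839, 20.678)
Distance = 22.899; >= 1e-6 -> NOT closed

Answer: no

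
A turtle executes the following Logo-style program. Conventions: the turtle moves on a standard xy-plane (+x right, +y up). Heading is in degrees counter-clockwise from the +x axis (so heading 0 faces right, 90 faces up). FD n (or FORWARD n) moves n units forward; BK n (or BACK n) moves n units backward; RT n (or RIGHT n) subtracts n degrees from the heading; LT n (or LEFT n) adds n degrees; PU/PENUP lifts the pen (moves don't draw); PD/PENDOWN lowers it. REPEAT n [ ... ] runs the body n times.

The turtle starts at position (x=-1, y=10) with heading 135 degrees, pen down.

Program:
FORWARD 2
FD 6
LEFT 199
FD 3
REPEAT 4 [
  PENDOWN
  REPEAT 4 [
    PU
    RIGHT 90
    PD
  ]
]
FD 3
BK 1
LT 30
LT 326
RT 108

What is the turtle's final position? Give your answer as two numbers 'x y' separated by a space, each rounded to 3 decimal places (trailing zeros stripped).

Executing turtle program step by step:
Start: pos=(-1,10), heading=135, pen down
FD 2: (-1,10) -> (-2.414,11.414) [heading=135, draw]
FD 6: (-2.414,11.414) -> (-6.657,15.657) [heading=135, draw]
LT 199: heading 135 -> 334
FD 3: (-6.657,15.657) -> (-3.96,14.342) [heading=334, draw]
REPEAT 4 [
  -- iteration 1/4 --
  PD: pen down
  REPEAT 4 [
    -- iteration 1/4 --
    PU: pen up
    RT 90: heading 334 -> 244
    PD: pen down
    -- iteration 2/4 --
    PU: pen up
    RT 90: heading 244 -> 154
    PD: pen down
    -- iteration 3/4 --
    PU: pen up
    RT 90: heading 154 -> 64
    PD: pen down
    -- iteration 4/4 --
    PU: pen up
    RT 90: heading 64 -> 334
    PD: pen down
  ]
  -- iteration 2/4 --
  PD: pen down
  REPEAT 4 [
    -- iteration 1/4 --
    PU: pen up
    RT 90: heading 334 -> 244
    PD: pen down
    -- iteration 2/4 --
    PU: pen up
    RT 90: heading 244 -> 154
    PD: pen down
    -- iteration 3/4 --
    PU: pen up
    RT 90: heading 154 -> 64
    PD: pen down
    -- iteration 4/4 --
    PU: pen up
    RT 90: heading 64 -> 334
    PD: pen down
  ]
  -- iteration 3/4 --
  PD: pen down
  REPEAT 4 [
    -- iteration 1/4 --
    PU: pen up
    RT 90: heading 334 -> 244
    PD: pen down
    -- iteration 2/4 --
    PU: pen up
    RT 90: heading 244 -> 154
    PD: pen down
    -- iteration 3/4 --
    PU: pen up
    RT 90: heading 154 -> 64
    PD: pen down
    -- iteration 4/4 --
    PU: pen up
    RT 90: heading 64 -> 334
    PD: pen down
  ]
  -- iteration 4/4 --
  PD: pen down
  REPEAT 4 [
    -- iteration 1/4 --
    PU: pen up
    RT 90: heading 334 -> 244
    PD: pen down
    -- iteration 2/4 --
    PU: pen up
    RT 90: heading 244 -> 154
    PD: pen down
    -- iteration 3/4 --
    PU: pen up
    RT 90: heading 154 -> 64
    PD: pen down
    -- iteration 4/4 --
    PU: pen up
    RT 90: heading 64 -> 334
    PD: pen down
  ]
]
FD 3: (-3.96,14.342) -> (-1.264,13.027) [heading=334, draw]
BK 1: (-1.264,13.027) -> (-2.163,13.465) [heading=334, draw]
LT 30: heading 334 -> 4
LT 326: heading 4 -> 330
RT 108: heading 330 -> 222
Final: pos=(-2.163,13.465), heading=222, 5 segment(s) drawn

Answer: -2.163 13.465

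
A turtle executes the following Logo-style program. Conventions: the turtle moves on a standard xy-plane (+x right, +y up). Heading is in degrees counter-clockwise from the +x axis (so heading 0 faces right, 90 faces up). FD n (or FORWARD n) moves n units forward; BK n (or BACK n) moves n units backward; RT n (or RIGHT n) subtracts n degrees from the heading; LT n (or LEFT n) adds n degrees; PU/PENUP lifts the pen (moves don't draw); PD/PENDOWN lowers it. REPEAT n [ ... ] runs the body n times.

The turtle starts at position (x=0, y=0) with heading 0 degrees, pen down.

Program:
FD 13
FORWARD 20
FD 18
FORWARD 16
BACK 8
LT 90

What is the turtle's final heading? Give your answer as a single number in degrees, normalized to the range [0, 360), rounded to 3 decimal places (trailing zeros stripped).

Executing turtle program step by step:
Start: pos=(0,0), heading=0, pen down
FD 13: (0,0) -> (13,0) [heading=0, draw]
FD 20: (13,0) -> (33,0) [heading=0, draw]
FD 18: (33,0) -> (51,0) [heading=0, draw]
FD 16: (51,0) -> (67,0) [heading=0, draw]
BK 8: (67,0) -> (59,0) [heading=0, draw]
LT 90: heading 0 -> 90
Final: pos=(59,0), heading=90, 5 segment(s) drawn

Answer: 90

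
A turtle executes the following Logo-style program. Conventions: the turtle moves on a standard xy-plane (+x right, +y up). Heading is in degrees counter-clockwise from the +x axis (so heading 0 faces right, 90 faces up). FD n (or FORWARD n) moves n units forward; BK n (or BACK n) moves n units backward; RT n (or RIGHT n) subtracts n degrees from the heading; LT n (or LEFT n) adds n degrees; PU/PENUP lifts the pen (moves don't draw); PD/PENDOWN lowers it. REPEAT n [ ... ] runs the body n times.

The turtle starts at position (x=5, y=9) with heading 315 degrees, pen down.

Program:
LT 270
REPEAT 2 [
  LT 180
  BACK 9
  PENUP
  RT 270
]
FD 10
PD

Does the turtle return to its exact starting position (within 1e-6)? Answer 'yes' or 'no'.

Answer: no

Derivation:
Executing turtle program step by step:
Start: pos=(5,9), heading=315, pen down
LT 270: heading 315 -> 225
REPEAT 2 [
  -- iteration 1/2 --
  LT 180: heading 225 -> 45
  BK 9: (5,9) -> (-1.364,2.636) [heading=45, draw]
  PU: pen up
  RT 270: heading 45 -> 135
  -- iteration 2/2 --
  LT 180: heading 135 -> 315
  BK 9: (-1.364,2.636) -> (-7.728,9) [heading=315, move]
  PU: pen up
  RT 270: heading 315 -> 45
]
FD 10: (-7.728,9) -> (-0.657,16.071) [heading=45, move]
PD: pen down
Final: pos=(-0.657,16.071), heading=45, 1 segment(s) drawn

Start position: (5, 9)
Final position: (-0.657, 16.071)
Distance = 9.055; >= 1e-6 -> NOT closed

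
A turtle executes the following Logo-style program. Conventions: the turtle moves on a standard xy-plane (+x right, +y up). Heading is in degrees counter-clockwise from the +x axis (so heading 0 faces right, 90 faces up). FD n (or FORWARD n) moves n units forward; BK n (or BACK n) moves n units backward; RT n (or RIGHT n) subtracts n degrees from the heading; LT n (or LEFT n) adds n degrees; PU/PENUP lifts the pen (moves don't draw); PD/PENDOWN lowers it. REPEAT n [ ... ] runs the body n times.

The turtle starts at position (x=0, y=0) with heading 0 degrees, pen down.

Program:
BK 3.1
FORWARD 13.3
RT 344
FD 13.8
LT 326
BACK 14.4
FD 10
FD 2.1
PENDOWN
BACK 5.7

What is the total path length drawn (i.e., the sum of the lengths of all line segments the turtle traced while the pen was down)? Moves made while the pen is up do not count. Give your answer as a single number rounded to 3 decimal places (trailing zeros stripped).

Answer: 62.4

Derivation:
Executing turtle program step by step:
Start: pos=(0,0), heading=0, pen down
BK 3.1: (0,0) -> (-3.1,0) [heading=0, draw]
FD 13.3: (-3.1,0) -> (10.2,0) [heading=0, draw]
RT 344: heading 0 -> 16
FD 13.8: (10.2,0) -> (23.465,3.804) [heading=16, draw]
LT 326: heading 16 -> 342
BK 14.4: (23.465,3.804) -> (9.77,8.254) [heading=342, draw]
FD 10: (9.77,8.254) -> (19.281,5.163) [heading=342, draw]
FD 2.1: (19.281,5.163) -> (21.278,4.515) [heading=342, draw]
PD: pen down
BK 5.7: (21.278,4.515) -> (15.857,6.276) [heading=342, draw]
Final: pos=(15.857,6.276), heading=342, 7 segment(s) drawn

Segment lengths:
  seg 1: (0,0) -> (-3.1,0), length = 3.1
  seg 2: (-3.1,0) -> (10.2,0), length = 13.3
  seg 3: (10.2,0) -> (23.465,3.804), length = 13.8
  seg 4: (23.465,3.804) -> (9.77,8.254), length = 14.4
  seg 5: (9.77,8.254) -> (19.281,5.163), length = 10
  seg 6: (19.281,5.163) -> (21.278,4.515), length = 2.1
  seg 7: (21.278,4.515) -> (15.857,6.276), length = 5.7
Total = 62.4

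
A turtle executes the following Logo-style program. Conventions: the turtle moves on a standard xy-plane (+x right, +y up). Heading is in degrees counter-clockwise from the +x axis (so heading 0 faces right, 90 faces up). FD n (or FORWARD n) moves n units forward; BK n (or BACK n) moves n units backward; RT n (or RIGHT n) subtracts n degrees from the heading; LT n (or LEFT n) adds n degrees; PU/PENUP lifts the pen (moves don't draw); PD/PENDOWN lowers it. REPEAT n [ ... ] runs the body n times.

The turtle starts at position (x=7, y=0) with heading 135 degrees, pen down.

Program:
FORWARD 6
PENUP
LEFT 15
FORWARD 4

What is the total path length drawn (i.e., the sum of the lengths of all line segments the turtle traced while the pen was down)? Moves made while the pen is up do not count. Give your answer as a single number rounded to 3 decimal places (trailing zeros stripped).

Executing turtle program step by step:
Start: pos=(7,0), heading=135, pen down
FD 6: (7,0) -> (2.757,4.243) [heading=135, draw]
PU: pen up
LT 15: heading 135 -> 150
FD 4: (2.757,4.243) -> (-0.707,6.243) [heading=150, move]
Final: pos=(-0.707,6.243), heading=150, 1 segment(s) drawn

Segment lengths:
  seg 1: (7,0) -> (2.757,4.243), length = 6
Total = 6

Answer: 6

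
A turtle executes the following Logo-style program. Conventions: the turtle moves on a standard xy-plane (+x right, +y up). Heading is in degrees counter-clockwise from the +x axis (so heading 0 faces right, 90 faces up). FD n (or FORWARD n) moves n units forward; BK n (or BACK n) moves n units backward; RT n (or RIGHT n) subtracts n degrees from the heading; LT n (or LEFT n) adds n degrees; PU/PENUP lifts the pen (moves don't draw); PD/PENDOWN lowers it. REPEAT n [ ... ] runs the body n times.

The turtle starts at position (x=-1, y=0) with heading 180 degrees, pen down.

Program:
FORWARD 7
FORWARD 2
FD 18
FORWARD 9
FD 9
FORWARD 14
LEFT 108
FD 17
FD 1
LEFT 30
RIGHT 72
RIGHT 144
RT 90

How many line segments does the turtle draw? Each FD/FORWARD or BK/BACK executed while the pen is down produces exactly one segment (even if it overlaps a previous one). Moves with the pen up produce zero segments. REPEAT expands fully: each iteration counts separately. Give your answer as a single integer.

Answer: 8

Derivation:
Executing turtle program step by step:
Start: pos=(-1,0), heading=180, pen down
FD 7: (-1,0) -> (-8,0) [heading=180, draw]
FD 2: (-8,0) -> (-10,0) [heading=180, draw]
FD 18: (-10,0) -> (-28,0) [heading=180, draw]
FD 9: (-28,0) -> (-37,0) [heading=180, draw]
FD 9: (-37,0) -> (-46,0) [heading=180, draw]
FD 14: (-46,0) -> (-60,0) [heading=180, draw]
LT 108: heading 180 -> 288
FD 17: (-60,0) -> (-54.747,-16.168) [heading=288, draw]
FD 1: (-54.747,-16.168) -> (-54.438,-17.119) [heading=288, draw]
LT 30: heading 288 -> 318
RT 72: heading 318 -> 246
RT 144: heading 246 -> 102
RT 90: heading 102 -> 12
Final: pos=(-54.438,-17.119), heading=12, 8 segment(s) drawn
Segments drawn: 8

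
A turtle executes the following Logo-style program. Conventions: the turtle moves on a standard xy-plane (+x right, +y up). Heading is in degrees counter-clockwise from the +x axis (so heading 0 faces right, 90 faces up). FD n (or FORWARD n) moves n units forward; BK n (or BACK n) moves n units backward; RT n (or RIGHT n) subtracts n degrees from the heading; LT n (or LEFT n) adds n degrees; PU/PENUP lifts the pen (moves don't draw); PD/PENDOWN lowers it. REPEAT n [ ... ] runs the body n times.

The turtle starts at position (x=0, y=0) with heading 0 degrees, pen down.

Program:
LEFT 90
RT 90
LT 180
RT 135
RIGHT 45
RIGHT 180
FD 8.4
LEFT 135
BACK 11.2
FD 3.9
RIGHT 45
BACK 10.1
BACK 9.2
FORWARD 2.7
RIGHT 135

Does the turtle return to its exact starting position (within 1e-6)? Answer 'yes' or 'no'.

Executing turtle program step by step:
Start: pos=(0,0), heading=0, pen down
LT 90: heading 0 -> 90
RT 90: heading 90 -> 0
LT 180: heading 0 -> 180
RT 135: heading 180 -> 45
RT 45: heading 45 -> 0
RT 180: heading 0 -> 180
FD 8.4: (0,0) -> (-8.4,0) [heading=180, draw]
LT 135: heading 180 -> 315
BK 11.2: (-8.4,0) -> (-16.32,7.92) [heading=315, draw]
FD 3.9: (-16.32,7.92) -> (-13.562,5.162) [heading=315, draw]
RT 45: heading 315 -> 270
BK 10.1: (-13.562,5.162) -> (-13.562,15.262) [heading=270, draw]
BK 9.2: (-13.562,15.262) -> (-13.562,24.462) [heading=270, draw]
FD 2.7: (-13.562,24.462) -> (-13.562,21.762) [heading=270, draw]
RT 135: heading 270 -> 135
Final: pos=(-13.562,21.762), heading=135, 6 segment(s) drawn

Start position: (0, 0)
Final position: (-13.562, 21.762)
Distance = 25.642; >= 1e-6 -> NOT closed

Answer: no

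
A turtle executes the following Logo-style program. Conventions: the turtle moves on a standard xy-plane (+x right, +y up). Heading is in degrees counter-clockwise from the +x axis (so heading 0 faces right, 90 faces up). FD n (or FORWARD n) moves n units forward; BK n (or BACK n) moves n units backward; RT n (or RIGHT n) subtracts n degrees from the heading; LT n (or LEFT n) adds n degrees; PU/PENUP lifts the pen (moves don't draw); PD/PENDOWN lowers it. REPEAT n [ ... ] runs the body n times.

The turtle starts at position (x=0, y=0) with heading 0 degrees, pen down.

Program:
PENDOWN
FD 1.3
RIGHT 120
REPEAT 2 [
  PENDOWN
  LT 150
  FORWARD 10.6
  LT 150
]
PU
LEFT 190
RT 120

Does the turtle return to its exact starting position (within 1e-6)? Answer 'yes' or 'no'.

Executing turtle program step by step:
Start: pos=(0,0), heading=0, pen down
PD: pen down
FD 1.3: (0,0) -> (1.3,0) [heading=0, draw]
RT 120: heading 0 -> 240
REPEAT 2 [
  -- iteration 1/2 --
  PD: pen down
  LT 150: heading 240 -> 30
  FD 10.6: (1.3,0) -> (10.48,5.3) [heading=30, draw]
  LT 150: heading 30 -> 180
  -- iteration 2/2 --
  PD: pen down
  LT 150: heading 180 -> 330
  FD 10.6: (10.48,5.3) -> (19.66,0) [heading=330, draw]
  LT 150: heading 330 -> 120
]
PU: pen up
LT 190: heading 120 -> 310
RT 120: heading 310 -> 190
Final: pos=(19.66,0), heading=190, 3 segment(s) drawn

Start position: (0, 0)
Final position: (19.66, 0)
Distance = 19.66; >= 1e-6 -> NOT closed

Answer: no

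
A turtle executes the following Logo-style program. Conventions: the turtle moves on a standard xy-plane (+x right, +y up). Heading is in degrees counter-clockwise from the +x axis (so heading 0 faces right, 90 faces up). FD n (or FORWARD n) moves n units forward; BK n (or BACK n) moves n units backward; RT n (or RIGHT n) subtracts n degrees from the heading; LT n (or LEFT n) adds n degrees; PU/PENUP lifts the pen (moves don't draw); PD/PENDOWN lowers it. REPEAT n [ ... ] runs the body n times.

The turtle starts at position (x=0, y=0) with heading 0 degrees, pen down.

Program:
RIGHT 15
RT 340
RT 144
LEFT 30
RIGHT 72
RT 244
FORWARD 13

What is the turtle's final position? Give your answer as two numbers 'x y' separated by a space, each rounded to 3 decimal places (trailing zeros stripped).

Executing turtle program step by step:
Start: pos=(0,0), heading=0, pen down
RT 15: heading 0 -> 345
RT 340: heading 345 -> 5
RT 144: heading 5 -> 221
LT 30: heading 221 -> 251
RT 72: heading 251 -> 179
RT 244: heading 179 -> 295
FD 13: (0,0) -> (5.494,-11.782) [heading=295, draw]
Final: pos=(5.494,-11.782), heading=295, 1 segment(s) drawn

Answer: 5.494 -11.782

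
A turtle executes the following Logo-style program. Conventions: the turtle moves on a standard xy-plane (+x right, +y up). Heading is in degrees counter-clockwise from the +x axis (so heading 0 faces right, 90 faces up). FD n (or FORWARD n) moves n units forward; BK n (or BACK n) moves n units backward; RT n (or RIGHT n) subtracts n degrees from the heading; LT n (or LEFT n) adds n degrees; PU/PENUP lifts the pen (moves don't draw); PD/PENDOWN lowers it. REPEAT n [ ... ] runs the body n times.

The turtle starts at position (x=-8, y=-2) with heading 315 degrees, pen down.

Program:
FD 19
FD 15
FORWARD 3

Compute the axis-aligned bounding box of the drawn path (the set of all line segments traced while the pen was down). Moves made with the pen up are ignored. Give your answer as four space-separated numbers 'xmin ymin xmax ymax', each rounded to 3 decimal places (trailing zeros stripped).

Answer: -8 -28.163 18.163 -2

Derivation:
Executing turtle program step by step:
Start: pos=(-8,-2), heading=315, pen down
FD 19: (-8,-2) -> (5.435,-15.435) [heading=315, draw]
FD 15: (5.435,-15.435) -> (16.042,-26.042) [heading=315, draw]
FD 3: (16.042,-26.042) -> (18.163,-28.163) [heading=315, draw]
Final: pos=(18.163,-28.163), heading=315, 3 segment(s) drawn

Segment endpoints: x in {-8, 5.435, 16.042, 18.163}, y in {-28.163, -26.042, -15.435, -2}
xmin=-8, ymin=-28.163, xmax=18.163, ymax=-2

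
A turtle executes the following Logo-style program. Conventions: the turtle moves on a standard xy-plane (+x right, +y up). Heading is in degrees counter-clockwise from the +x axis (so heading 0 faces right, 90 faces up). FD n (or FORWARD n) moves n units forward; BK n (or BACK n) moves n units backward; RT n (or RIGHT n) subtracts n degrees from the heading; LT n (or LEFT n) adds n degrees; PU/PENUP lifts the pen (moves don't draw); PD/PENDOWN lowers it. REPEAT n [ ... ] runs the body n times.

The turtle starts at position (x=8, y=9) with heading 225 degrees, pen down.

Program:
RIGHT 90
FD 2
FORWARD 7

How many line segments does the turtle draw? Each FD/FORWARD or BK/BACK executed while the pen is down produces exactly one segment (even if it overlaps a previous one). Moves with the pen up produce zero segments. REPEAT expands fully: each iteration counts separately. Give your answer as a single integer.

Answer: 2

Derivation:
Executing turtle program step by step:
Start: pos=(8,9), heading=225, pen down
RT 90: heading 225 -> 135
FD 2: (8,9) -> (6.586,10.414) [heading=135, draw]
FD 7: (6.586,10.414) -> (1.636,15.364) [heading=135, draw]
Final: pos=(1.636,15.364), heading=135, 2 segment(s) drawn
Segments drawn: 2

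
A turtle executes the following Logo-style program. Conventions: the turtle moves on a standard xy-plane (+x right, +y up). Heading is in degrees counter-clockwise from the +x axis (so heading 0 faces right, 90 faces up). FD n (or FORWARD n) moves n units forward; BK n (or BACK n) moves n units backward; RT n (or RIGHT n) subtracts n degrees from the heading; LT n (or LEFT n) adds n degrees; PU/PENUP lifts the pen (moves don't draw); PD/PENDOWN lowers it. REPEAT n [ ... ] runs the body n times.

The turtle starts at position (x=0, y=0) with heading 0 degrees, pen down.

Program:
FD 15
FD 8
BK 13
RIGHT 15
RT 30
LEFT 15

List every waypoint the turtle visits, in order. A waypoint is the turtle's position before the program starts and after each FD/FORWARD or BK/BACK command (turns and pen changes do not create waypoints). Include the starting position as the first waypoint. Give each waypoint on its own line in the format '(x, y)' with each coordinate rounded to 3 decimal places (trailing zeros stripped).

Executing turtle program step by step:
Start: pos=(0,0), heading=0, pen down
FD 15: (0,0) -> (15,0) [heading=0, draw]
FD 8: (15,0) -> (23,0) [heading=0, draw]
BK 13: (23,0) -> (10,0) [heading=0, draw]
RT 15: heading 0 -> 345
RT 30: heading 345 -> 315
LT 15: heading 315 -> 330
Final: pos=(10,0), heading=330, 3 segment(s) drawn
Waypoints (4 total):
(0, 0)
(15, 0)
(23, 0)
(10, 0)

Answer: (0, 0)
(15, 0)
(23, 0)
(10, 0)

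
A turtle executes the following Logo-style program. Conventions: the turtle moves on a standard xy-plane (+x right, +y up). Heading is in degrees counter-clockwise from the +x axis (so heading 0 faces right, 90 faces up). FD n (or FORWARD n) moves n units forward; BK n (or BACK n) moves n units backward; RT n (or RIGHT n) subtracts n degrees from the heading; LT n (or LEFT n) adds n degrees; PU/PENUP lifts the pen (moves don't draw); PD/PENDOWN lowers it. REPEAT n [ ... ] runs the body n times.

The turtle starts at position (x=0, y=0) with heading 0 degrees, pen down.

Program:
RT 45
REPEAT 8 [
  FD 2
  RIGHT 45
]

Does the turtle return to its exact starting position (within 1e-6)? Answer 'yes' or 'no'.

Executing turtle program step by step:
Start: pos=(0,0), heading=0, pen down
RT 45: heading 0 -> 315
REPEAT 8 [
  -- iteration 1/8 --
  FD 2: (0,0) -> (1.414,-1.414) [heading=315, draw]
  RT 45: heading 315 -> 270
  -- iteration 2/8 --
  FD 2: (1.414,-1.414) -> (1.414,-3.414) [heading=270, draw]
  RT 45: heading 270 -> 225
  -- iteration 3/8 --
  FD 2: (1.414,-3.414) -> (0,-4.828) [heading=225, draw]
  RT 45: heading 225 -> 180
  -- iteration 4/8 --
  FD 2: (0,-4.828) -> (-2,-4.828) [heading=180, draw]
  RT 45: heading 180 -> 135
  -- iteration 5/8 --
  FD 2: (-2,-4.828) -> (-3.414,-3.414) [heading=135, draw]
  RT 45: heading 135 -> 90
  -- iteration 6/8 --
  FD 2: (-3.414,-3.414) -> (-3.414,-1.414) [heading=90, draw]
  RT 45: heading 90 -> 45
  -- iteration 7/8 --
  FD 2: (-3.414,-1.414) -> (-2,0) [heading=45, draw]
  RT 45: heading 45 -> 0
  -- iteration 8/8 --
  FD 2: (-2,0) -> (0,0) [heading=0, draw]
  RT 45: heading 0 -> 315
]
Final: pos=(0,0), heading=315, 8 segment(s) drawn

Start position: (0, 0)
Final position: (0, 0)
Distance = 0; < 1e-6 -> CLOSED

Answer: yes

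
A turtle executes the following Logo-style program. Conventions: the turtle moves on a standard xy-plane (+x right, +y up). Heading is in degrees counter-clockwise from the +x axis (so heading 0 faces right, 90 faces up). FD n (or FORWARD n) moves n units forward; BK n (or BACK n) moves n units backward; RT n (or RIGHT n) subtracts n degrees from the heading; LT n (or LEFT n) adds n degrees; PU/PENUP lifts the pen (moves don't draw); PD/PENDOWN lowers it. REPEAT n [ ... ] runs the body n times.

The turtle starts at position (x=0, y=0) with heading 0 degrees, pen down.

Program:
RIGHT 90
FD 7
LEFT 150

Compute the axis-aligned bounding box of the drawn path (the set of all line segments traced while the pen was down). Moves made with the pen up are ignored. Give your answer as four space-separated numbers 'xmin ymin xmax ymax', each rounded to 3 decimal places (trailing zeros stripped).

Executing turtle program step by step:
Start: pos=(0,0), heading=0, pen down
RT 90: heading 0 -> 270
FD 7: (0,0) -> (0,-7) [heading=270, draw]
LT 150: heading 270 -> 60
Final: pos=(0,-7), heading=60, 1 segment(s) drawn

Segment endpoints: x in {0, 0}, y in {-7, 0}
xmin=0, ymin=-7, xmax=0, ymax=0

Answer: 0 -7 0 0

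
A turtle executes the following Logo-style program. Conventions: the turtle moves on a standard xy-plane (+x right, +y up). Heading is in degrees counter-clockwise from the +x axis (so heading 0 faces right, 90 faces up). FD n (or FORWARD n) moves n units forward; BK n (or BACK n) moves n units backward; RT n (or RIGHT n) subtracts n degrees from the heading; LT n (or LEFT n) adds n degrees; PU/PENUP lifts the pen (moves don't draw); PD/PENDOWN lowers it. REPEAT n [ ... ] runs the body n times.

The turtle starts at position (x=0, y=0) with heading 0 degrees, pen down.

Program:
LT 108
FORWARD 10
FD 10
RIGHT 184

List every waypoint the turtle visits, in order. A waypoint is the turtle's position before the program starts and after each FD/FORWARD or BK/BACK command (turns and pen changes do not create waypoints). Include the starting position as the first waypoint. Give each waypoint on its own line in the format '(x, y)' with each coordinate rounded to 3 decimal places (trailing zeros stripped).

Answer: (0, 0)
(-3.09, 9.511)
(-6.18, 19.021)

Derivation:
Executing turtle program step by step:
Start: pos=(0,0), heading=0, pen down
LT 108: heading 0 -> 108
FD 10: (0,0) -> (-3.09,9.511) [heading=108, draw]
FD 10: (-3.09,9.511) -> (-6.18,19.021) [heading=108, draw]
RT 184: heading 108 -> 284
Final: pos=(-6.18,19.021), heading=284, 2 segment(s) drawn
Waypoints (3 total):
(0, 0)
(-3.09, 9.511)
(-6.18, 19.021)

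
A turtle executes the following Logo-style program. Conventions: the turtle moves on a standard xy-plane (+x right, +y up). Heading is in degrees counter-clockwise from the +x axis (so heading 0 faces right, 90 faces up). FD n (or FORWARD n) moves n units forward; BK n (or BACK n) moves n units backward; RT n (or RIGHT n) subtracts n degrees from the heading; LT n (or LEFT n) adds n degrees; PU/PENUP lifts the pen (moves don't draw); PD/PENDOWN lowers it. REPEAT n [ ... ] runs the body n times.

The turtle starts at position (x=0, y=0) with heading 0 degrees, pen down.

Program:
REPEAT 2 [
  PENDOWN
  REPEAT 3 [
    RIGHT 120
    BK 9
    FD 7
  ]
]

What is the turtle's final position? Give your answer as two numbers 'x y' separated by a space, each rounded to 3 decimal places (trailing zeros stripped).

Executing turtle program step by step:
Start: pos=(0,0), heading=0, pen down
REPEAT 2 [
  -- iteration 1/2 --
  PD: pen down
  REPEAT 3 [
    -- iteration 1/3 --
    RT 120: heading 0 -> 240
    BK 9: (0,0) -> (4.5,7.794) [heading=240, draw]
    FD 7: (4.5,7.794) -> (1,1.732) [heading=240, draw]
    -- iteration 2/3 --
    RT 120: heading 240 -> 120
    BK 9: (1,1.732) -> (5.5,-6.062) [heading=120, draw]
    FD 7: (5.5,-6.062) -> (2,0) [heading=120, draw]
    -- iteration 3/3 --
    RT 120: heading 120 -> 0
    BK 9: (2,0) -> (-7,0) [heading=0, draw]
    FD 7: (-7,0) -> (0,0) [heading=0, draw]
  ]
  -- iteration 2/2 --
  PD: pen down
  REPEAT 3 [
    -- iteration 1/3 --
    RT 120: heading 0 -> 240
    BK 9: (0,0) -> (4.5,7.794) [heading=240, draw]
    FD 7: (4.5,7.794) -> (1,1.732) [heading=240, draw]
    -- iteration 2/3 --
    RT 120: heading 240 -> 120
    BK 9: (1,1.732) -> (5.5,-6.062) [heading=120, draw]
    FD 7: (5.5,-6.062) -> (2,0) [heading=120, draw]
    -- iteration 3/3 --
    RT 120: heading 120 -> 0
    BK 9: (2,0) -> (-7,0) [heading=0, draw]
    FD 7: (-7,0) -> (0,0) [heading=0, draw]
  ]
]
Final: pos=(0,0), heading=0, 12 segment(s) drawn

Answer: 0 0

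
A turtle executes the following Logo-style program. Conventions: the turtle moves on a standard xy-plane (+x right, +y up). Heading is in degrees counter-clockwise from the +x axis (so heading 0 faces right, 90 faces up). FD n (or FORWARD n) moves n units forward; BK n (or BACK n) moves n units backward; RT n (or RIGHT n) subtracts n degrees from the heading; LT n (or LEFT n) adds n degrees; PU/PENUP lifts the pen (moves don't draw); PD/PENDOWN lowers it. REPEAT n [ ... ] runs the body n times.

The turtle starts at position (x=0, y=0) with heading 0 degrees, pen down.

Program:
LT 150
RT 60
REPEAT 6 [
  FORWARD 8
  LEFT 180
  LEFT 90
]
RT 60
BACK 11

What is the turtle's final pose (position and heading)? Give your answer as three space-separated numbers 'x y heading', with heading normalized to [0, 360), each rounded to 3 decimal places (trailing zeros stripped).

Executing turtle program step by step:
Start: pos=(0,0), heading=0, pen down
LT 150: heading 0 -> 150
RT 60: heading 150 -> 90
REPEAT 6 [
  -- iteration 1/6 --
  FD 8: (0,0) -> (0,8) [heading=90, draw]
  LT 180: heading 90 -> 270
  LT 90: heading 270 -> 0
  -- iteration 2/6 --
  FD 8: (0,8) -> (8,8) [heading=0, draw]
  LT 180: heading 0 -> 180
  LT 90: heading 180 -> 270
  -- iteration 3/6 --
  FD 8: (8,8) -> (8,0) [heading=270, draw]
  LT 180: heading 270 -> 90
  LT 90: heading 90 -> 180
  -- iteration 4/6 --
  FD 8: (8,0) -> (0,0) [heading=180, draw]
  LT 180: heading 180 -> 0
  LT 90: heading 0 -> 90
  -- iteration 5/6 --
  FD 8: (0,0) -> (0,8) [heading=90, draw]
  LT 180: heading 90 -> 270
  LT 90: heading 270 -> 0
  -- iteration 6/6 --
  FD 8: (0,8) -> (8,8) [heading=0, draw]
  LT 180: heading 0 -> 180
  LT 90: heading 180 -> 270
]
RT 60: heading 270 -> 210
BK 11: (8,8) -> (17.526,13.5) [heading=210, draw]
Final: pos=(17.526,13.5), heading=210, 7 segment(s) drawn

Answer: 17.526 13.5 210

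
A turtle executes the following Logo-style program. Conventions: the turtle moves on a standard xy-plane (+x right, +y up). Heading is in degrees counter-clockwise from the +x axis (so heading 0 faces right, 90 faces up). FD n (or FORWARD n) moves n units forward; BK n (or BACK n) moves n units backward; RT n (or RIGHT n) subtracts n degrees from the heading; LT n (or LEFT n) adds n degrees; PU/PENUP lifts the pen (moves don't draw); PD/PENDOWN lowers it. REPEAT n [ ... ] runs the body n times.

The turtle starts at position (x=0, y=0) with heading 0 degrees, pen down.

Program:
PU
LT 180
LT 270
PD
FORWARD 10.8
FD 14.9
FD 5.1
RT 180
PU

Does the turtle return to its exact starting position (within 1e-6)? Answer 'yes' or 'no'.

Executing turtle program step by step:
Start: pos=(0,0), heading=0, pen down
PU: pen up
LT 180: heading 0 -> 180
LT 270: heading 180 -> 90
PD: pen down
FD 10.8: (0,0) -> (0,10.8) [heading=90, draw]
FD 14.9: (0,10.8) -> (0,25.7) [heading=90, draw]
FD 5.1: (0,25.7) -> (0,30.8) [heading=90, draw]
RT 180: heading 90 -> 270
PU: pen up
Final: pos=(0,30.8), heading=270, 3 segment(s) drawn

Start position: (0, 0)
Final position: (0, 30.8)
Distance = 30.8; >= 1e-6 -> NOT closed

Answer: no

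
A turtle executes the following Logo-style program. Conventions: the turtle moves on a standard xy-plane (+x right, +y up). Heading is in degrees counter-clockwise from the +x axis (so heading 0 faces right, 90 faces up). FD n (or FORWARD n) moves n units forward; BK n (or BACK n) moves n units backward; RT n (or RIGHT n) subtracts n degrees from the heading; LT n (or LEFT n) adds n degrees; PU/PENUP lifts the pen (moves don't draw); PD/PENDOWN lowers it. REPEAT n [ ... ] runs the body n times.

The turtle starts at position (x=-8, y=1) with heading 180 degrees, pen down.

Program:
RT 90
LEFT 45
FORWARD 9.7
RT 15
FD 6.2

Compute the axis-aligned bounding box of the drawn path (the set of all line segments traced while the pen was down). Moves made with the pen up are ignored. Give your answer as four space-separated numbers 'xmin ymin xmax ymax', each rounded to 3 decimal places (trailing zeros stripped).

Answer: -17.959 1 -8 13.228

Derivation:
Executing turtle program step by step:
Start: pos=(-8,1), heading=180, pen down
RT 90: heading 180 -> 90
LT 45: heading 90 -> 135
FD 9.7: (-8,1) -> (-14.859,7.859) [heading=135, draw]
RT 15: heading 135 -> 120
FD 6.2: (-14.859,7.859) -> (-17.959,13.228) [heading=120, draw]
Final: pos=(-17.959,13.228), heading=120, 2 segment(s) drawn

Segment endpoints: x in {-17.959, -14.859, -8}, y in {1, 7.859, 13.228}
xmin=-17.959, ymin=1, xmax=-8, ymax=13.228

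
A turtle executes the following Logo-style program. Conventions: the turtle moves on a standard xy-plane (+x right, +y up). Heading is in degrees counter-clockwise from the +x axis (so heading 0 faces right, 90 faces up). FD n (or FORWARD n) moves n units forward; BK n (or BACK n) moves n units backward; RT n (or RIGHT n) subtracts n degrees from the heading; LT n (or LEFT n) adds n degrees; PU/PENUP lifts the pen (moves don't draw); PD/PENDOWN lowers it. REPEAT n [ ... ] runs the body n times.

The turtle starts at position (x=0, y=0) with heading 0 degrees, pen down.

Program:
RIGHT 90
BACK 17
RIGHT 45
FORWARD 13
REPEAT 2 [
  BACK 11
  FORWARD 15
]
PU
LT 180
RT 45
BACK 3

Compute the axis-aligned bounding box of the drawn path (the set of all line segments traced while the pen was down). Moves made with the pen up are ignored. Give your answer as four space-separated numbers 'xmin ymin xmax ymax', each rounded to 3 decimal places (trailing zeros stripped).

Answer: -14.849 0 0 17

Derivation:
Executing turtle program step by step:
Start: pos=(0,0), heading=0, pen down
RT 90: heading 0 -> 270
BK 17: (0,0) -> (0,17) [heading=270, draw]
RT 45: heading 270 -> 225
FD 13: (0,17) -> (-9.192,7.808) [heading=225, draw]
REPEAT 2 [
  -- iteration 1/2 --
  BK 11: (-9.192,7.808) -> (-1.414,15.586) [heading=225, draw]
  FD 15: (-1.414,15.586) -> (-12.021,4.979) [heading=225, draw]
  -- iteration 2/2 --
  BK 11: (-12.021,4.979) -> (-4.243,12.757) [heading=225, draw]
  FD 15: (-4.243,12.757) -> (-14.849,2.151) [heading=225, draw]
]
PU: pen up
LT 180: heading 225 -> 45
RT 45: heading 45 -> 0
BK 3: (-14.849,2.151) -> (-17.849,2.151) [heading=0, move]
Final: pos=(-17.849,2.151), heading=0, 6 segment(s) drawn

Segment endpoints: x in {-14.849, -12.021, -9.192, -4.243, -1.414, 0, 0}, y in {0, 2.151, 4.979, 7.808, 12.757, 15.586, 17}
xmin=-14.849, ymin=0, xmax=0, ymax=17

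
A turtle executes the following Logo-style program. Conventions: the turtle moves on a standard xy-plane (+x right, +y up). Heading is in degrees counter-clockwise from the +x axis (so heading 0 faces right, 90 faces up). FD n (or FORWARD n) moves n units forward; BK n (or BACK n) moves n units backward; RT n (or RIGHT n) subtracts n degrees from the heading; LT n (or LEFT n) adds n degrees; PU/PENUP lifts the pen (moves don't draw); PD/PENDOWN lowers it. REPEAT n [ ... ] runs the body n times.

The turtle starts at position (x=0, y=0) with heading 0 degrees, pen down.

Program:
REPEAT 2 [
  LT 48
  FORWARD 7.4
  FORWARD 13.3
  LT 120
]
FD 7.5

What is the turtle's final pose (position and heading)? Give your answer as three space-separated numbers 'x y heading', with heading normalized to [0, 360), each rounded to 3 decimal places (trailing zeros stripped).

Answer: 3.956 0.165 336

Derivation:
Executing turtle program step by step:
Start: pos=(0,0), heading=0, pen down
REPEAT 2 [
  -- iteration 1/2 --
  LT 48: heading 0 -> 48
  FD 7.4: (0,0) -> (4.952,5.499) [heading=48, draw]
  FD 13.3: (4.952,5.499) -> (13.851,15.383) [heading=48, draw]
  LT 120: heading 48 -> 168
  -- iteration 2/2 --
  LT 48: heading 168 -> 216
  FD 7.4: (13.851,15.383) -> (7.864,11.033) [heading=216, draw]
  FD 13.3: (7.864,11.033) -> (-2.896,3.216) [heading=216, draw]
  LT 120: heading 216 -> 336
]
FD 7.5: (-2.896,3.216) -> (3.956,0.165) [heading=336, draw]
Final: pos=(3.956,0.165), heading=336, 5 segment(s) drawn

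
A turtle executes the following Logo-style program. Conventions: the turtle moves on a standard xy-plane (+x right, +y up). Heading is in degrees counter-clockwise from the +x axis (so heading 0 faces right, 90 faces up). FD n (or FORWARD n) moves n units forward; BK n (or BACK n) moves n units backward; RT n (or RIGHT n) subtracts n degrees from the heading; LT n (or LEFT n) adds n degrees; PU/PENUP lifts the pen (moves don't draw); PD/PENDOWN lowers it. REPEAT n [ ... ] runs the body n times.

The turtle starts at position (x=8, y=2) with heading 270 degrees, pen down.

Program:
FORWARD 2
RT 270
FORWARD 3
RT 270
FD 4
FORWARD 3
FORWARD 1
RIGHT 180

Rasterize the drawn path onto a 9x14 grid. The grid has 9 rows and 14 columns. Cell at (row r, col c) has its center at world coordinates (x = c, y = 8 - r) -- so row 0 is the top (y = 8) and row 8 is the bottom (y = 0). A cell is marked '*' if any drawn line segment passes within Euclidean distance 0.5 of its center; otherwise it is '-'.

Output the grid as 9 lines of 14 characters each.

Answer: -----------*--
-----------*--
-----------*--
-----------*--
-----------*--
-----------*--
--------*--*--
--------*--*--
--------****--

Derivation:
Segment 0: (8,2) -> (8,0)
Segment 1: (8,0) -> (11,0)
Segment 2: (11,0) -> (11,4)
Segment 3: (11,4) -> (11,7)
Segment 4: (11,7) -> (11,8)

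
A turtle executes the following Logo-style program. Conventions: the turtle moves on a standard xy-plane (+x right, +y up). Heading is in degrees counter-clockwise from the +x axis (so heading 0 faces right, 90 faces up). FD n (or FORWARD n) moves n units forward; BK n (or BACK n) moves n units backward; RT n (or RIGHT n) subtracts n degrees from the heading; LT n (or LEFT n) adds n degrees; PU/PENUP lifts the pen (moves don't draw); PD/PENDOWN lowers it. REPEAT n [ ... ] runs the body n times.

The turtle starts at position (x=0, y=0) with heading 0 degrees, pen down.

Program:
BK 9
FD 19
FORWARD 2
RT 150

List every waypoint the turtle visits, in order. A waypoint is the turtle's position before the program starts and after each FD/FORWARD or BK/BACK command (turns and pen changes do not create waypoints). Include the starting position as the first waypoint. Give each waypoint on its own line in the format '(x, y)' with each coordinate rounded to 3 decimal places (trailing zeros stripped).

Executing turtle program step by step:
Start: pos=(0,0), heading=0, pen down
BK 9: (0,0) -> (-9,0) [heading=0, draw]
FD 19: (-9,0) -> (10,0) [heading=0, draw]
FD 2: (10,0) -> (12,0) [heading=0, draw]
RT 150: heading 0 -> 210
Final: pos=(12,0), heading=210, 3 segment(s) drawn
Waypoints (4 total):
(0, 0)
(-9, 0)
(10, 0)
(12, 0)

Answer: (0, 0)
(-9, 0)
(10, 0)
(12, 0)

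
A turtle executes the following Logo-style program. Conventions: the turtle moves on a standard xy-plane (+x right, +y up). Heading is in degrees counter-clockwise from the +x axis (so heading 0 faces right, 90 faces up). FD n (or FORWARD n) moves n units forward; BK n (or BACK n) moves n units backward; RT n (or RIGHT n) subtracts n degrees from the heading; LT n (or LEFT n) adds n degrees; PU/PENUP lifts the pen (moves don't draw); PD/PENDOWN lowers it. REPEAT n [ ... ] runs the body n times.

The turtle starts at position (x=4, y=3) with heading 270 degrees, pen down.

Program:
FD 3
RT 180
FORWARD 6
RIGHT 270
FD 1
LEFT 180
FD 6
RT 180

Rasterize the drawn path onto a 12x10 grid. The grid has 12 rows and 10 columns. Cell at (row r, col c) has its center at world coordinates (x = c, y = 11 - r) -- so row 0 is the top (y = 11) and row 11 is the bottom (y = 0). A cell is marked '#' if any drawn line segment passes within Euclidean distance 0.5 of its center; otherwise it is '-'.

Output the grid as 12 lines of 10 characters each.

Answer: ----------
----------
----------
----------
----------
---#######
----#-----
----#-----
----#-----
----#-----
----#-----
----#-----

Derivation:
Segment 0: (4,3) -> (4,0)
Segment 1: (4,0) -> (4,6)
Segment 2: (4,6) -> (3,6)
Segment 3: (3,6) -> (9,6)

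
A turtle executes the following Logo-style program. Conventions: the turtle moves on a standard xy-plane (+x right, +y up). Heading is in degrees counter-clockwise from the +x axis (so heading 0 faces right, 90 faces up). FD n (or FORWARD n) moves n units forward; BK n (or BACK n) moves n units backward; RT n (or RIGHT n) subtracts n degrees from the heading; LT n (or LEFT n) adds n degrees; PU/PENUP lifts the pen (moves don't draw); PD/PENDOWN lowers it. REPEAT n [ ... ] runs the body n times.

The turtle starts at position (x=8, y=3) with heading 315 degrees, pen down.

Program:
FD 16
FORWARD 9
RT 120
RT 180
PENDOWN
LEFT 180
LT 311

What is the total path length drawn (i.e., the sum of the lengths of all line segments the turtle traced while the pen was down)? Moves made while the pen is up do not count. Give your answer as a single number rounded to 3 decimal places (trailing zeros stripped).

Answer: 25

Derivation:
Executing turtle program step by step:
Start: pos=(8,3), heading=315, pen down
FD 16: (8,3) -> (19.314,-8.314) [heading=315, draw]
FD 9: (19.314,-8.314) -> (25.678,-14.678) [heading=315, draw]
RT 120: heading 315 -> 195
RT 180: heading 195 -> 15
PD: pen down
LT 180: heading 15 -> 195
LT 311: heading 195 -> 146
Final: pos=(25.678,-14.678), heading=146, 2 segment(s) drawn

Segment lengths:
  seg 1: (8,3) -> (19.314,-8.314), length = 16
  seg 2: (19.314,-8.314) -> (25.678,-14.678), length = 9
Total = 25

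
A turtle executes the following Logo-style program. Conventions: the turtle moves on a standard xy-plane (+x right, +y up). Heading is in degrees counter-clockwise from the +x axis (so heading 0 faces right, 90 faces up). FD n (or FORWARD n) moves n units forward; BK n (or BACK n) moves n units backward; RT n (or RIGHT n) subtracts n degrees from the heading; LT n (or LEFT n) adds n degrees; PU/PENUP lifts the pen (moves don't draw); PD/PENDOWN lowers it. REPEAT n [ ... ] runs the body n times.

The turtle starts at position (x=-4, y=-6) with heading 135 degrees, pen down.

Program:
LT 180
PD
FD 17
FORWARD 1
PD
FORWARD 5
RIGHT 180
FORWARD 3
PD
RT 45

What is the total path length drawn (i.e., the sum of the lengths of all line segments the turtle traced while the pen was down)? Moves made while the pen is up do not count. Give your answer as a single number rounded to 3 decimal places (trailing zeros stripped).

Executing turtle program step by step:
Start: pos=(-4,-6), heading=135, pen down
LT 180: heading 135 -> 315
PD: pen down
FD 17: (-4,-6) -> (8.021,-18.021) [heading=315, draw]
FD 1: (8.021,-18.021) -> (8.728,-18.728) [heading=315, draw]
PD: pen down
FD 5: (8.728,-18.728) -> (12.263,-22.263) [heading=315, draw]
RT 180: heading 315 -> 135
FD 3: (12.263,-22.263) -> (10.142,-20.142) [heading=135, draw]
PD: pen down
RT 45: heading 135 -> 90
Final: pos=(10.142,-20.142), heading=90, 4 segment(s) drawn

Segment lengths:
  seg 1: (-4,-6) -> (8.021,-18.021), length = 17
  seg 2: (8.021,-18.021) -> (8.728,-18.728), length = 1
  seg 3: (8.728,-18.728) -> (12.263,-22.263), length = 5
  seg 4: (12.263,-22.263) -> (10.142,-20.142), length = 3
Total = 26

Answer: 26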